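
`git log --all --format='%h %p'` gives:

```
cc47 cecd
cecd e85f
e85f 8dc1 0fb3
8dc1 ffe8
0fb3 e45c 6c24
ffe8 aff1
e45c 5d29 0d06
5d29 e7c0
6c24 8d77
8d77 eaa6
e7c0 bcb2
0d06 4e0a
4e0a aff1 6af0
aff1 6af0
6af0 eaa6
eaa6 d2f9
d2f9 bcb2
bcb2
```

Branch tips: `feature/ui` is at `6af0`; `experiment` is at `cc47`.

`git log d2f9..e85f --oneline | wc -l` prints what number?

14

Reachable from e85f: {0d06, 0fb3, 4e0a, 5d29, 6af0, 6c24, 8d77, 8dc1, aff1, bcb2, d2f9, e45c, e7c0, e85f, eaa6, ffe8}.
Reachable from d2f9: {bcb2, d2f9}.
In e85f's history but not d2f9's: {0d06, 0fb3, 4e0a, 5d29, 6af0, 6c24, 8d77, 8dc1, aff1, e45c, e7c0, e85f, eaa6, ffe8} — 14 commits.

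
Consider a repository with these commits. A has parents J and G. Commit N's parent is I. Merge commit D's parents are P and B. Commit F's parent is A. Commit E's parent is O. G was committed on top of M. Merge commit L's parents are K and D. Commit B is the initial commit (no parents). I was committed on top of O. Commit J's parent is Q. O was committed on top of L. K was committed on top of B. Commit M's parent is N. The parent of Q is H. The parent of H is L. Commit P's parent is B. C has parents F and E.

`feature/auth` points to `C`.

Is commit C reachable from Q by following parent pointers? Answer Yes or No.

No

Ancestors of Q: {B, D, H, K, L, P, Q}.
C is not in that set, so it is not an ancestor of Q.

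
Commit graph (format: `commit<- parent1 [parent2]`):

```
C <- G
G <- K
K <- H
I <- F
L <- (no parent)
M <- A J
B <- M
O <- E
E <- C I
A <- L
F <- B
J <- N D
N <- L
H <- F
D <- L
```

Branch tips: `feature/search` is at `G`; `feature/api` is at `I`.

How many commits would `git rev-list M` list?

6

Walking parent pointers from M: reachable set = {A, D, J, L, M, N}.
That is 6 commits.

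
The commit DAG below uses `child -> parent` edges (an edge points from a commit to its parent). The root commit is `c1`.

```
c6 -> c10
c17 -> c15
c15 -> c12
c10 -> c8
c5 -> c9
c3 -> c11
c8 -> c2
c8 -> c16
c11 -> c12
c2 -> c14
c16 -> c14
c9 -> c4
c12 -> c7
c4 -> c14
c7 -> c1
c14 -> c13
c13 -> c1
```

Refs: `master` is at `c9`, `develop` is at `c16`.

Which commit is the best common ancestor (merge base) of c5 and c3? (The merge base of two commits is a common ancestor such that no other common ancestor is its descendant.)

Ancestors of c5: {c1, c13, c14, c4, c5, c9}.
Ancestors of c3: {c1, c11, c12, c3, c7}.
Common ancestors: {c1}.
The only common ancestor is c1, so it is the merge base.

c1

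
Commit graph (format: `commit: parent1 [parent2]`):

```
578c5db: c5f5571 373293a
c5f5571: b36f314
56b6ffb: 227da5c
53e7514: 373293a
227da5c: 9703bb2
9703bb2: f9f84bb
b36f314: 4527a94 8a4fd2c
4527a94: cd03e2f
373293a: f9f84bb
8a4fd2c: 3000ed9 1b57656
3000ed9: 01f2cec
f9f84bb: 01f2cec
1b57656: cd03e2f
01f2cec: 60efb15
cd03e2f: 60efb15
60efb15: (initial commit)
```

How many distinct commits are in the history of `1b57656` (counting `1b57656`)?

Walking parent pointers from 1b57656: reachable set = {1b57656, 60efb15, cd03e2f}.
That is 3 commits.

3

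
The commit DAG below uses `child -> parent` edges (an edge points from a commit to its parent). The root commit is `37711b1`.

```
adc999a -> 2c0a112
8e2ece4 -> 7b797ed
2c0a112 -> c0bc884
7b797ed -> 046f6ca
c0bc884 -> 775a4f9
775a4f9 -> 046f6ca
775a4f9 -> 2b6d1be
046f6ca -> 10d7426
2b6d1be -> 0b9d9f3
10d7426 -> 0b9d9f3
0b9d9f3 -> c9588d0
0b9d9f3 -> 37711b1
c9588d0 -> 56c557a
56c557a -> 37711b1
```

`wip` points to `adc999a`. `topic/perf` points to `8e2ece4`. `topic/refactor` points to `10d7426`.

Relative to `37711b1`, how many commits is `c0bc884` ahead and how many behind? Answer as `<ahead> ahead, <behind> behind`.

8 ahead, 0 behind

Reachable from c0bc884: {046f6ca, 0b9d9f3, 10d7426, 2b6d1be, 37711b1, 56c557a, 775a4f9, c0bc884, c9588d0}.
Reachable from 37711b1: {37711b1}.
Only in c0bc884's history (ahead): {046f6ca, 0b9d9f3, 10d7426, 2b6d1be, 56c557a, 775a4f9, c0bc884, c9588d0} — 8.
Only in 37711b1's history (behind): {} — 0.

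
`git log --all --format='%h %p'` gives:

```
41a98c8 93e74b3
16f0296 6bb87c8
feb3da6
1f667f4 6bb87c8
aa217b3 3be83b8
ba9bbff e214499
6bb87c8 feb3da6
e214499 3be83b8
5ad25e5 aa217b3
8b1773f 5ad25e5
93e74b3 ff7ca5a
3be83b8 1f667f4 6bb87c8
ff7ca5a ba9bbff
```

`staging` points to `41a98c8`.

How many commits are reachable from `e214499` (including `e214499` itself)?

Walking parent pointers from e214499: reachable set = {1f667f4, 3be83b8, 6bb87c8, e214499, feb3da6}.
That is 5 commits.

5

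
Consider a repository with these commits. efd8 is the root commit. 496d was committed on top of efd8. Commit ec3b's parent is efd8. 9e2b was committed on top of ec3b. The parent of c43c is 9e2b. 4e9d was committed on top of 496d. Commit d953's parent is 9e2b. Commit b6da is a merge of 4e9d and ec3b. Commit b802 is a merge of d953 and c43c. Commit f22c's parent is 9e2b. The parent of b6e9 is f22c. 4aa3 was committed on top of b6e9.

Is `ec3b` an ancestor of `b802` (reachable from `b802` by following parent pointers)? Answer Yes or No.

Yes

Ancestors of b802 (commits reachable by following parents): {9e2b, b802, c43c, d953, ec3b, efd8}.
ec3b is in that set, so it is an ancestor of b802.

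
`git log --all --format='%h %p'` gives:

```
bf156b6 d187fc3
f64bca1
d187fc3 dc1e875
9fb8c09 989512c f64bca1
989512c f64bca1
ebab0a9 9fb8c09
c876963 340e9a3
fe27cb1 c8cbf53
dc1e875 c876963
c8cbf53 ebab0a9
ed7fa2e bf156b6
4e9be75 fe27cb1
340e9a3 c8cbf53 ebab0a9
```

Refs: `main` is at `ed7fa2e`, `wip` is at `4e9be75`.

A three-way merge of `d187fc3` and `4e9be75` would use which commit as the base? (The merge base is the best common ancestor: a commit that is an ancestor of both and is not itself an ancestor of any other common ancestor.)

Ancestors of d187fc3: {340e9a3, 989512c, 9fb8c09, c876963, c8cbf53, d187fc3, dc1e875, ebab0a9, f64bca1}.
Ancestors of 4e9be75: {4e9be75, 989512c, 9fb8c09, c8cbf53, ebab0a9, f64bca1, fe27cb1}.
Common ancestors: {989512c, 9fb8c09, c8cbf53, ebab0a9, f64bca1}.
Among these, c8cbf53 is not an ancestor of any other common ancestor — it is the merge base.

c8cbf53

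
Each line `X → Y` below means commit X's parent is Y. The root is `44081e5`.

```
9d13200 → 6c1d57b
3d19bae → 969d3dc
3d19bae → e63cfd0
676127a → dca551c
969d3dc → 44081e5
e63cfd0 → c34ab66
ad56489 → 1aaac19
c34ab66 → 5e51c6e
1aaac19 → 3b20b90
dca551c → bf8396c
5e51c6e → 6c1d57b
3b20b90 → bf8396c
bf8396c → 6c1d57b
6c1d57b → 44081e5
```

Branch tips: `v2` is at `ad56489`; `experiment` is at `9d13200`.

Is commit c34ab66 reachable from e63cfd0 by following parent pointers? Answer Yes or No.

Ancestors of e63cfd0 (commits reachable by following parents): {44081e5, 5e51c6e, 6c1d57b, c34ab66, e63cfd0}.
c34ab66 is in that set, so it is an ancestor of e63cfd0.

Yes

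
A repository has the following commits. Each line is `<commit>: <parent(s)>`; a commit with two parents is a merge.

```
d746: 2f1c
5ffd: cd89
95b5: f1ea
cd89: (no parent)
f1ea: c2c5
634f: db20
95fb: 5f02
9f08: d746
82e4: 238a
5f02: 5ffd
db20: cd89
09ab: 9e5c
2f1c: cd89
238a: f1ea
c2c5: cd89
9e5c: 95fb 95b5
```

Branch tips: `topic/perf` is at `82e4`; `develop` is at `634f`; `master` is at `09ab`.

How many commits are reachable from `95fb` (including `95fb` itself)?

4

Walking parent pointers from 95fb: reachable set = {5f02, 5ffd, 95fb, cd89}.
That is 4 commits.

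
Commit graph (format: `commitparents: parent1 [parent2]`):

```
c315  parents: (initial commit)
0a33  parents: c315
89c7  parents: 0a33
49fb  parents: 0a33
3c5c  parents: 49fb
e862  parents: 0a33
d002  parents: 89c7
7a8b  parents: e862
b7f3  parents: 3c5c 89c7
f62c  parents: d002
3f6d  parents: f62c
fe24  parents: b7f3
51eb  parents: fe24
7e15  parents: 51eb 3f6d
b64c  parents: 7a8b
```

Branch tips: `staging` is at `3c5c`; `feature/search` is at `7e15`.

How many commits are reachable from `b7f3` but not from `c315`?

5

Reachable from b7f3: {0a33, 3c5c, 49fb, 89c7, b7f3, c315}.
Reachable from c315: {c315}.
In b7f3's history but not c315's: {0a33, 3c5c, 49fb, 89c7, b7f3} — 5 commits.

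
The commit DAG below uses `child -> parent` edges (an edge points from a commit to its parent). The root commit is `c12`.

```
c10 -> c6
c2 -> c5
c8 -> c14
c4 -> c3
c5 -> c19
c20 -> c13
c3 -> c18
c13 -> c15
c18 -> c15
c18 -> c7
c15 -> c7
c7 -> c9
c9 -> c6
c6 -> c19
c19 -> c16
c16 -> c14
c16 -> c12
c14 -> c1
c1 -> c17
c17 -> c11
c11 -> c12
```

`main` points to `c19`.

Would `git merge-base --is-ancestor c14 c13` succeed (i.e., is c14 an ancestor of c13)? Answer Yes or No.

Ancestors of c13 (commits reachable by following parents): {c1, c11, c12, c13, c14, c15, c16, c17, c19, c6, c7, c9}.
c14 is in that set, so it is an ancestor of c13.

Yes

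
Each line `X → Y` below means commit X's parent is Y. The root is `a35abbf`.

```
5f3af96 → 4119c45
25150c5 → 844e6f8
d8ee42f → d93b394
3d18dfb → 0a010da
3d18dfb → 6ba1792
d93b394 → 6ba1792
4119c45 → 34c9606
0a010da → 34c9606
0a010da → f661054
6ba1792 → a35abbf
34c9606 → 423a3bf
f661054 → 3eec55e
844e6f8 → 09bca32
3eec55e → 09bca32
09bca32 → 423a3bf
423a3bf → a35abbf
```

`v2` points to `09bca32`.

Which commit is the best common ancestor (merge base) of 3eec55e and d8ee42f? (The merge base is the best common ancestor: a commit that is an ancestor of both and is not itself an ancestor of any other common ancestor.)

a35abbf

Ancestors of 3eec55e: {09bca32, 3eec55e, 423a3bf, a35abbf}.
Ancestors of d8ee42f: {6ba1792, a35abbf, d8ee42f, d93b394}.
Common ancestors: {a35abbf}.
The only common ancestor is a35abbf, so it is the merge base.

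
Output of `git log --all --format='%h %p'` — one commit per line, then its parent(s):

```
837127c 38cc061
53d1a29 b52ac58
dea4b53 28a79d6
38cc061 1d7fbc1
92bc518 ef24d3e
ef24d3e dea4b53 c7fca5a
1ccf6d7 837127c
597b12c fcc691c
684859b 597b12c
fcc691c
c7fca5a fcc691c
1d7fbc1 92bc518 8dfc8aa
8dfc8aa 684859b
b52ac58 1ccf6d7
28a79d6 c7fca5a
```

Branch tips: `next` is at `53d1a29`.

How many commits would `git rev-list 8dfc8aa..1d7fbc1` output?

6

Reachable from 1d7fbc1: {1d7fbc1, 28a79d6, 597b12c, 684859b, 8dfc8aa, 92bc518, c7fca5a, dea4b53, ef24d3e, fcc691c}.
Reachable from 8dfc8aa: {597b12c, 684859b, 8dfc8aa, fcc691c}.
In 1d7fbc1's history but not 8dfc8aa's: {1d7fbc1, 28a79d6, 92bc518, c7fca5a, dea4b53, ef24d3e} — 6 commits.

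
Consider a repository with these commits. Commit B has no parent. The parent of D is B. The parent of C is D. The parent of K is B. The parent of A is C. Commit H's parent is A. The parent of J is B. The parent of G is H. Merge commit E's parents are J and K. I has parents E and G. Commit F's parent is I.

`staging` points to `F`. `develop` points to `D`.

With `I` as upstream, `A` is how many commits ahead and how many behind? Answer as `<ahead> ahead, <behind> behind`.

0 ahead, 6 behind

Reachable from A: {A, B, C, D}.
Reachable from I: {A, B, C, D, E, G, H, I, J, K}.
Only in A's history (ahead): {} — 0.
Only in I's history (behind): {E, G, H, I, J, K} — 6.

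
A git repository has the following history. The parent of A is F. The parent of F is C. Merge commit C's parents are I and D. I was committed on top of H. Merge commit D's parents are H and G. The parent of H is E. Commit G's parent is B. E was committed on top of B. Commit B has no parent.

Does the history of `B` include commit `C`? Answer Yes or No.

Ancestors of B: {B}.
C is not in that set, so it is not an ancestor of B.

No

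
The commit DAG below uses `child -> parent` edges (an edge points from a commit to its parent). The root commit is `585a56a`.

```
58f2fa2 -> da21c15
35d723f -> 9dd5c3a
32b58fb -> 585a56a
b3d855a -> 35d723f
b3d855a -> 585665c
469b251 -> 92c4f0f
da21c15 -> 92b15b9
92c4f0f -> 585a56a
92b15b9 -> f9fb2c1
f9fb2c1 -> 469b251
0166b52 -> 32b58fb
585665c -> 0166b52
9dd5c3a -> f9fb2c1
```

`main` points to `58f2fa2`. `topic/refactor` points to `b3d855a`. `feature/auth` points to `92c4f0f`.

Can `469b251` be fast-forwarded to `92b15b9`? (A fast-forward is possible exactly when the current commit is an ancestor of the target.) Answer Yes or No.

Yes

A fast-forward from 469b251 to 92b15b9 is possible iff 469b251 is an ancestor of 92b15b9.
Ancestors of 92b15b9: {469b251, 585a56a, 92b15b9, 92c4f0f, f9fb2c1}.
469b251 is among them, so fast-forward is possible.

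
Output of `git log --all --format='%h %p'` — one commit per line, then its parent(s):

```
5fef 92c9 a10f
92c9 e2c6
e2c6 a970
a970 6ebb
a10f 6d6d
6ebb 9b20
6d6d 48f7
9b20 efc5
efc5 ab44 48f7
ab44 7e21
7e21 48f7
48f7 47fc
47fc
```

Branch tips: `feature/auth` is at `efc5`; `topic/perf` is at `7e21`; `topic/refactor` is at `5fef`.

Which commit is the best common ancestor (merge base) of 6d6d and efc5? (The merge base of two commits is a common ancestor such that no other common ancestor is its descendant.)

48f7

Ancestors of 6d6d: {47fc, 48f7, 6d6d}.
Ancestors of efc5: {47fc, 48f7, 7e21, ab44, efc5}.
Common ancestors: {47fc, 48f7}.
Among these, 48f7 is not an ancestor of any other common ancestor — it is the merge base.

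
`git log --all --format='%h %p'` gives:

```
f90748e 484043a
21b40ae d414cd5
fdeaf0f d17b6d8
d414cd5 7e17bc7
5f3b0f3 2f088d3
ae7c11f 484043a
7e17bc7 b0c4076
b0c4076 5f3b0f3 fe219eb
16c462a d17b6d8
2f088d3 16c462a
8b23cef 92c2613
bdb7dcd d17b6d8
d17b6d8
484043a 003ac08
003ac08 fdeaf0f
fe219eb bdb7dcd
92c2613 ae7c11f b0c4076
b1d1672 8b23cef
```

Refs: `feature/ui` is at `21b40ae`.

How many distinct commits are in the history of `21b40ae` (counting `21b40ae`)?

10

Walking parent pointers from 21b40ae: reachable set = {16c462a, 21b40ae, 2f088d3, 5f3b0f3, 7e17bc7, b0c4076, bdb7dcd, d17b6d8, d414cd5, fe219eb}.
That is 10 commits.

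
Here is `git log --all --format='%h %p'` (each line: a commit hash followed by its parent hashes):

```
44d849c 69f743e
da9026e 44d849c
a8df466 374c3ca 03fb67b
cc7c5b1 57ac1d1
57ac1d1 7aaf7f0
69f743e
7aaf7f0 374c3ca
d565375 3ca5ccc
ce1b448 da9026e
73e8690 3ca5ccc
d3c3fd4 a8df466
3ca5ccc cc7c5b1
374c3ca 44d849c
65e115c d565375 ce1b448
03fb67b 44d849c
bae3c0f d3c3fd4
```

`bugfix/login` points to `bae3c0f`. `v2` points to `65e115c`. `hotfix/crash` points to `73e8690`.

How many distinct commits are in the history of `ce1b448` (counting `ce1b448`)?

Walking parent pointers from ce1b448: reachable set = {44d849c, 69f743e, ce1b448, da9026e}.
That is 4 commits.

4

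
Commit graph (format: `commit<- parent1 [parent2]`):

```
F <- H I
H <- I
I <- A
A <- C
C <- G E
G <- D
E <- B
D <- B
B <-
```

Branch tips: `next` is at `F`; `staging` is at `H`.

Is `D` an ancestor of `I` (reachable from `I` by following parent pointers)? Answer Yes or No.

Ancestors of I (commits reachable by following parents): {A, B, C, D, E, G, I}.
D is in that set, so it is an ancestor of I.

Yes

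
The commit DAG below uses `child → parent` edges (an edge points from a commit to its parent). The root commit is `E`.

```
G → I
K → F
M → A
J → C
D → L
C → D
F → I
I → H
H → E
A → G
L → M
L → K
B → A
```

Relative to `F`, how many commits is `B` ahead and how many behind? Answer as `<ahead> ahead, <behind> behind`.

Reachable from B: {A, B, E, G, H, I}.
Reachable from F: {E, F, H, I}.
Only in B's history (ahead): {A, B, G} — 3.
Only in F's history (behind): {F} — 1.

3 ahead, 1 behind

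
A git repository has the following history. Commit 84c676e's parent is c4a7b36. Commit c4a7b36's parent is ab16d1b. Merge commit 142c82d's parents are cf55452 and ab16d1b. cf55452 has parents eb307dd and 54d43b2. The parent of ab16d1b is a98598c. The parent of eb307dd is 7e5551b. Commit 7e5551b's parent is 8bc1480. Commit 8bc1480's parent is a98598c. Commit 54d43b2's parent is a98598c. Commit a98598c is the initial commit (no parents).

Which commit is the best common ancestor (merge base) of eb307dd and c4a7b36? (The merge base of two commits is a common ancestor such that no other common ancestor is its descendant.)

Ancestors of eb307dd: {7e5551b, 8bc1480, a98598c, eb307dd}.
Ancestors of c4a7b36: {a98598c, ab16d1b, c4a7b36}.
Common ancestors: {a98598c}.
The only common ancestor is a98598c, so it is the merge base.

a98598c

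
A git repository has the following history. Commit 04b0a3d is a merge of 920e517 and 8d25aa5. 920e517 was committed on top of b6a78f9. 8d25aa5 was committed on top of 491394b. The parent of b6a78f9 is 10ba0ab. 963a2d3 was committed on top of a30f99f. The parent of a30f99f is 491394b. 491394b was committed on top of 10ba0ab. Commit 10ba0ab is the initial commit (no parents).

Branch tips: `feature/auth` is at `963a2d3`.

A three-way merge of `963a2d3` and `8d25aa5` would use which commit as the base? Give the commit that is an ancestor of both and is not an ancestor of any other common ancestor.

491394b

Ancestors of 963a2d3: {10ba0ab, 491394b, 963a2d3, a30f99f}.
Ancestors of 8d25aa5: {10ba0ab, 491394b, 8d25aa5}.
Common ancestors: {10ba0ab, 491394b}.
Among these, 491394b is not an ancestor of any other common ancestor — it is the merge base.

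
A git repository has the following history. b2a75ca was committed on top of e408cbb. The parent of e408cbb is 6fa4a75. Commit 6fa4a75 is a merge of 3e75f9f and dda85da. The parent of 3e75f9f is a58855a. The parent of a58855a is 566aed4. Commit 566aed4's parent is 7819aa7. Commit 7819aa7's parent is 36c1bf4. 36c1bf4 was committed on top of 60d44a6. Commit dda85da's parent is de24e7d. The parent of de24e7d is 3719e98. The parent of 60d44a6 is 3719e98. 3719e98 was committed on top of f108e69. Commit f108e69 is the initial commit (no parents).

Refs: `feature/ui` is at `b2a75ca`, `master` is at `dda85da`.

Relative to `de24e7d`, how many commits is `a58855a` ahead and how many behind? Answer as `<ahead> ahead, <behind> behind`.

5 ahead, 1 behind

Reachable from a58855a: {36c1bf4, 3719e98, 566aed4, 60d44a6, 7819aa7, a58855a, f108e69}.
Reachable from de24e7d: {3719e98, de24e7d, f108e69}.
Only in a58855a's history (ahead): {36c1bf4, 566aed4, 60d44a6, 7819aa7, a58855a} — 5.
Only in de24e7d's history (behind): {de24e7d} — 1.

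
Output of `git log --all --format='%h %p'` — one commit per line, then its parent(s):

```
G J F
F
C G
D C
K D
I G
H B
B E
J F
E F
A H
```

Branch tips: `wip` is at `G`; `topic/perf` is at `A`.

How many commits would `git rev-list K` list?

6

Walking parent pointers from K: reachable set = {C, D, F, G, J, K}.
That is 6 commits.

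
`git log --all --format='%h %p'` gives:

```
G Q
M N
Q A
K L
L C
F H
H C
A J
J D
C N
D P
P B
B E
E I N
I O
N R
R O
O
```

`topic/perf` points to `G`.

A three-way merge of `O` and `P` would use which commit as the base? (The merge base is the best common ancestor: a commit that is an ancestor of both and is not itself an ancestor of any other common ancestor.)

Ancestors of O: {O}.
Ancestors of P: {B, E, I, N, O, P, R}.
Common ancestors: {O}.
The only common ancestor is O, so it is the merge base.

O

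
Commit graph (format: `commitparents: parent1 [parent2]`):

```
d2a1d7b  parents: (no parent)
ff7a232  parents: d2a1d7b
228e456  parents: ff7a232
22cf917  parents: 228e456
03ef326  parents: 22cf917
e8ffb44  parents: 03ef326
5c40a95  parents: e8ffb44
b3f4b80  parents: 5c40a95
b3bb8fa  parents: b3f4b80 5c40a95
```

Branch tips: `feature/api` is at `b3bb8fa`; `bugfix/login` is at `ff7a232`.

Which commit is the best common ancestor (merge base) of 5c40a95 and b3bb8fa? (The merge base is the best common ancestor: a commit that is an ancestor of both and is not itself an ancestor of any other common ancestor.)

Ancestors of 5c40a95: {03ef326, 228e456, 22cf917, 5c40a95, d2a1d7b, e8ffb44, ff7a232}.
Ancestors of b3bb8fa: {03ef326, 228e456, 22cf917, 5c40a95, b3bb8fa, b3f4b80, d2a1d7b, e8ffb44, ff7a232}.
Common ancestors: {03ef326, 228e456, 22cf917, 5c40a95, d2a1d7b, e8ffb44, ff7a232}.
Among these, 5c40a95 is not an ancestor of any other common ancestor — it is the merge base.

5c40a95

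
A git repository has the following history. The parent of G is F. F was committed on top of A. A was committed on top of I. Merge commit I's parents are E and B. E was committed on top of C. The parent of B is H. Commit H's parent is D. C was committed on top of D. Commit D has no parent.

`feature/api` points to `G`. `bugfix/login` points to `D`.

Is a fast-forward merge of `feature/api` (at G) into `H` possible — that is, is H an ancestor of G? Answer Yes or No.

Yes

A fast-forward from H to G is possible iff H is an ancestor of G.
Ancestors of G: {A, B, C, D, E, F, G, H, I}.
H is among them, so fast-forward is possible.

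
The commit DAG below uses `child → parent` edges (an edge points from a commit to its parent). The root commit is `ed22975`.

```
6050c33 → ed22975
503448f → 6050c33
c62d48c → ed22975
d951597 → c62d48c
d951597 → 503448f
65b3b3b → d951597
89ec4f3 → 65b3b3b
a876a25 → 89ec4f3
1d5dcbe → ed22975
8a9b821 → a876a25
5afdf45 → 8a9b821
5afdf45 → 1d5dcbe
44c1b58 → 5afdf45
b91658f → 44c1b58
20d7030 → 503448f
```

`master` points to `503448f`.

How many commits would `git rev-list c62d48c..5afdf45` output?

9

Reachable from 5afdf45: {1d5dcbe, 503448f, 5afdf45, 6050c33, 65b3b3b, 89ec4f3, 8a9b821, a876a25, c62d48c, d951597, ed22975}.
Reachable from c62d48c: {c62d48c, ed22975}.
In 5afdf45's history but not c62d48c's: {1d5dcbe, 503448f, 5afdf45, 6050c33, 65b3b3b, 89ec4f3, 8a9b821, a876a25, d951597} — 9 commits.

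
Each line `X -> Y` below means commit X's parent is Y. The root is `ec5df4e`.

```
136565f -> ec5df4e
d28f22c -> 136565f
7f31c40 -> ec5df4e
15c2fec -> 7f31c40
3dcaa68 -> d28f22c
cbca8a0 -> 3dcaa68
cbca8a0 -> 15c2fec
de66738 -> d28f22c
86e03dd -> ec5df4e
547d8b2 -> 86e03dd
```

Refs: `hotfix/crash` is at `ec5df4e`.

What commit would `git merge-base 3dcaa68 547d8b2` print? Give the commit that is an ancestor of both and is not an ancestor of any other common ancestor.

ec5df4e

Ancestors of 3dcaa68: {136565f, 3dcaa68, d28f22c, ec5df4e}.
Ancestors of 547d8b2: {547d8b2, 86e03dd, ec5df4e}.
Common ancestors: {ec5df4e}.
The only common ancestor is ec5df4e, so it is the merge base.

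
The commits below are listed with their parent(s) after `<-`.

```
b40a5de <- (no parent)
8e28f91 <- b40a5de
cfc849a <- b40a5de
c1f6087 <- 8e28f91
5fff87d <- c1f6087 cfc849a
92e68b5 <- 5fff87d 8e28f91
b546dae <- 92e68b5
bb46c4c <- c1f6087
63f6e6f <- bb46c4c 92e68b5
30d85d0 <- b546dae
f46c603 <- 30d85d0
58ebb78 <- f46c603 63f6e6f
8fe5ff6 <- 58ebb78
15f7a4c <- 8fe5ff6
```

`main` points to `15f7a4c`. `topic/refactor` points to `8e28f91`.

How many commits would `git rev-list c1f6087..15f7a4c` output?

Reachable from 15f7a4c: {15f7a4c, 30d85d0, 58ebb78, 5fff87d, 63f6e6f, 8e28f91, 8fe5ff6, 92e68b5, b40a5de, b546dae, bb46c4c, c1f6087, cfc849a, f46c603}.
Reachable from c1f6087: {8e28f91, b40a5de, c1f6087}.
In 15f7a4c's history but not c1f6087's: {15f7a4c, 30d85d0, 58ebb78, 5fff87d, 63f6e6f, 8fe5ff6, 92e68b5, b546dae, bb46c4c, cfc849a, f46c603} — 11 commits.

11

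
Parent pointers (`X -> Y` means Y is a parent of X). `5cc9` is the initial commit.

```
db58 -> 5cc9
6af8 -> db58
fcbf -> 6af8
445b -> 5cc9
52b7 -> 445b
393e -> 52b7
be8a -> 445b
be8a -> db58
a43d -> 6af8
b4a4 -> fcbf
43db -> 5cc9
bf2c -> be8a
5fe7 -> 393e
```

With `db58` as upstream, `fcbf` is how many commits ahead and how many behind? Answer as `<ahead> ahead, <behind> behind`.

Reachable from fcbf: {5cc9, 6af8, db58, fcbf}.
Reachable from db58: {5cc9, db58}.
Only in fcbf's history (ahead): {6af8, fcbf} — 2.
Only in db58's history (behind): {} — 0.

2 ahead, 0 behind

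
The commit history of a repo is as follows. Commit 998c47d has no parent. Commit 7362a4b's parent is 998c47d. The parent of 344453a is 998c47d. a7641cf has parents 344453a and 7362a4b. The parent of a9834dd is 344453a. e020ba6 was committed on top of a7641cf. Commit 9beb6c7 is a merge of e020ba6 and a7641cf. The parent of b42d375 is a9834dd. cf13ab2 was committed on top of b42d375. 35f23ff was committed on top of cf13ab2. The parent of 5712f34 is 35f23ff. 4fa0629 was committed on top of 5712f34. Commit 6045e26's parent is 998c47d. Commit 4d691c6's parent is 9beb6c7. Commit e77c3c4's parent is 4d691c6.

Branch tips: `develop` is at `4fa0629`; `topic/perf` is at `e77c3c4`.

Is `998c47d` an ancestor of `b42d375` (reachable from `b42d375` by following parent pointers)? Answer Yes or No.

Ancestors of b42d375 (commits reachable by following parents): {344453a, 998c47d, a9834dd, b42d375}.
998c47d is in that set, so it is an ancestor of b42d375.

Yes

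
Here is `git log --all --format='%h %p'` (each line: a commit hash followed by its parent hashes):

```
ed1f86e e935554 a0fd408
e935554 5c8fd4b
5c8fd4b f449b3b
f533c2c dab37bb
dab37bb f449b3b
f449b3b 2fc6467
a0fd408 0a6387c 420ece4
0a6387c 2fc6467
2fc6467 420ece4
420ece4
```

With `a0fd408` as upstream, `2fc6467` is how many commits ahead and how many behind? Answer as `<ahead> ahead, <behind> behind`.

Reachable from 2fc6467: {2fc6467, 420ece4}.
Reachable from a0fd408: {0a6387c, 2fc6467, 420ece4, a0fd408}.
Only in 2fc6467's history (ahead): {} — 0.
Only in a0fd408's history (behind): {0a6387c, a0fd408} — 2.

0 ahead, 2 behind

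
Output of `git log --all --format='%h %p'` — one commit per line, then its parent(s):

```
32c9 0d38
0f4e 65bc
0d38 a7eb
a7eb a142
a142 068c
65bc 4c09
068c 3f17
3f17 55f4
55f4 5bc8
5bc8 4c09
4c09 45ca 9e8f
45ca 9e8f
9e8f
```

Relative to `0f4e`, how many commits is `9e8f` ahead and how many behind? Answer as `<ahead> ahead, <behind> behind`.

Reachable from 9e8f: {9e8f}.
Reachable from 0f4e: {0f4e, 45ca, 4c09, 65bc, 9e8f}.
Only in 9e8f's history (ahead): {} — 0.
Only in 0f4e's history (behind): {0f4e, 45ca, 4c09, 65bc} — 4.

0 ahead, 4 behind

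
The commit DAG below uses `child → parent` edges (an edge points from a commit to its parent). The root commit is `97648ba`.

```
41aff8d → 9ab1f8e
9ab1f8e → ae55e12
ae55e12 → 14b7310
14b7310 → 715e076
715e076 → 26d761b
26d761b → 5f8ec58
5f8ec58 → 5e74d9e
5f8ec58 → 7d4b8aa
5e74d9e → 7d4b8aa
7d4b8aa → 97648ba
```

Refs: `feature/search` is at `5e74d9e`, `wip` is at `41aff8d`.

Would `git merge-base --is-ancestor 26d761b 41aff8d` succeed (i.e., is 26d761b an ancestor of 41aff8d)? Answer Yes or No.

Yes

Ancestors of 41aff8d (commits reachable by following parents): {14b7310, 26d761b, 41aff8d, 5e74d9e, 5f8ec58, 715e076, 7d4b8aa, 97648ba, 9ab1f8e, ae55e12}.
26d761b is in that set, so it is an ancestor of 41aff8d.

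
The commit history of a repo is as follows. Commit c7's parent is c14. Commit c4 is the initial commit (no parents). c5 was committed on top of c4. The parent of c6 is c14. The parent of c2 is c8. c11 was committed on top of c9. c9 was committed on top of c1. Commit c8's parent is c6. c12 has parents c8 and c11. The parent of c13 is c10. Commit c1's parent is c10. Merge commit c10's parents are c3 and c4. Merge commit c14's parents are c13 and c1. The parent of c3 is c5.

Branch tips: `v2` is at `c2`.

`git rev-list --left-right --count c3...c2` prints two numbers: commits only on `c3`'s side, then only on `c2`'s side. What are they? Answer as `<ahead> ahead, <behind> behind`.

Reachable from c3: {c3, c4, c5}.
Reachable from c2: {c1, c10, c13, c14, c2, c3, c4, c5, c6, c8}.
Only in c3's history (ahead): {} — 0.
Only in c2's history (behind): {c1, c10, c13, c14, c2, c6, c8} — 7.

0 ahead, 7 behind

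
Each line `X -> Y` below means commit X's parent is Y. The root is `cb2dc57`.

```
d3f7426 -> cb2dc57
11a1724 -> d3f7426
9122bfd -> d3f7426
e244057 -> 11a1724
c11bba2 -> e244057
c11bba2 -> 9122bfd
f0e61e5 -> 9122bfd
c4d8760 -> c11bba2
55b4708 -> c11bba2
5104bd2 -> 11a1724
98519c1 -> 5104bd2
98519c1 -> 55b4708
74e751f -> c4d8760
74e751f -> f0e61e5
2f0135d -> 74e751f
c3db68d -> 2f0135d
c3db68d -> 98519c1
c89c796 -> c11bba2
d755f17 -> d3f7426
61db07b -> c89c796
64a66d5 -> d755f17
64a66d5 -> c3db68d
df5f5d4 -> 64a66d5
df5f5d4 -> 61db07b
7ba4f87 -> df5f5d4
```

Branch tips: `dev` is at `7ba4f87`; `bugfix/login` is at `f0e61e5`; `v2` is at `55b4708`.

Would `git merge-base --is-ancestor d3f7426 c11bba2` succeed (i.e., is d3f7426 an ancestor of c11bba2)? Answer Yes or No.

Yes

Ancestors of c11bba2 (commits reachable by following parents): {11a1724, 9122bfd, c11bba2, cb2dc57, d3f7426, e244057}.
d3f7426 is in that set, so it is an ancestor of c11bba2.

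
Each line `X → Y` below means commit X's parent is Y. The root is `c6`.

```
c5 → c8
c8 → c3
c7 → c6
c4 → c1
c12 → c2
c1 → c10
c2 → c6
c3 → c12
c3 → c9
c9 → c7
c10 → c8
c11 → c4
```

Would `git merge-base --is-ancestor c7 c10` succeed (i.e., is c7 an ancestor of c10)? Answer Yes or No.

Yes

Ancestors of c10 (commits reachable by following parents): {c10, c12, c2, c3, c6, c7, c8, c9}.
c7 is in that set, so it is an ancestor of c10.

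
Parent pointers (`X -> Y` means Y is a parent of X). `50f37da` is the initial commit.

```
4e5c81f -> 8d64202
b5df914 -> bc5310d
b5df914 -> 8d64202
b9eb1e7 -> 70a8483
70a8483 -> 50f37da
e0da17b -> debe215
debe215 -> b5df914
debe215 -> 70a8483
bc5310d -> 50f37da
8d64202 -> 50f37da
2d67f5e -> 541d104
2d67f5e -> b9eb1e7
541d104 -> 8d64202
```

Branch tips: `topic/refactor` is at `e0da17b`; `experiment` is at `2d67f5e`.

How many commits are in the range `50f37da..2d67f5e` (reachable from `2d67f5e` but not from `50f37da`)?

Reachable from 2d67f5e: {2d67f5e, 50f37da, 541d104, 70a8483, 8d64202, b9eb1e7}.
Reachable from 50f37da: {50f37da}.
In 2d67f5e's history but not 50f37da's: {2d67f5e, 541d104, 70a8483, 8d64202, b9eb1e7} — 5 commits.

5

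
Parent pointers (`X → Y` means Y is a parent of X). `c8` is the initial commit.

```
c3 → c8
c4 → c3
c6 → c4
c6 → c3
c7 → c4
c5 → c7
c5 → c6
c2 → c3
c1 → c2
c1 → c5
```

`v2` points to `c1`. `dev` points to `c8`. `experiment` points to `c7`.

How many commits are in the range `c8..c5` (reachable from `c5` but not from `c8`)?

5

Reachable from c5: {c3, c4, c5, c6, c7, c8}.
Reachable from c8: {c8}.
In c5's history but not c8's: {c3, c4, c5, c6, c7} — 5 commits.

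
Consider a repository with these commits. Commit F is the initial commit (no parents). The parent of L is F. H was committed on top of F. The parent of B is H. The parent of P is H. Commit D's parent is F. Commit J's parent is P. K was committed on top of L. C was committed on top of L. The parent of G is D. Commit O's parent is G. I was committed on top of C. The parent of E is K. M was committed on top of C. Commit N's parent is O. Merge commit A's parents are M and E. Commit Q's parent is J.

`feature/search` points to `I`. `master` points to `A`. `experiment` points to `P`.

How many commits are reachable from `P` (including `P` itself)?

Walking parent pointers from P: reachable set = {F, H, P}.
That is 3 commits.

3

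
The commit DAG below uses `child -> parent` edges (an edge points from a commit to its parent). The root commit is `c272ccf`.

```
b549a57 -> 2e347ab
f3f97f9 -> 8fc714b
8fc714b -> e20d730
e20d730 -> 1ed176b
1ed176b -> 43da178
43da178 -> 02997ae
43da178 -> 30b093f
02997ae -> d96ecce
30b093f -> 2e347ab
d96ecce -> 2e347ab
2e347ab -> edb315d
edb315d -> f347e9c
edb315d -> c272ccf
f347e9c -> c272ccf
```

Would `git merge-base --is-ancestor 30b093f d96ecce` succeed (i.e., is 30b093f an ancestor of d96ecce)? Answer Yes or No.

Ancestors of d96ecce: {2e347ab, c272ccf, d96ecce, edb315d, f347e9c}.
30b093f is not in that set, so it is not an ancestor of d96ecce.

No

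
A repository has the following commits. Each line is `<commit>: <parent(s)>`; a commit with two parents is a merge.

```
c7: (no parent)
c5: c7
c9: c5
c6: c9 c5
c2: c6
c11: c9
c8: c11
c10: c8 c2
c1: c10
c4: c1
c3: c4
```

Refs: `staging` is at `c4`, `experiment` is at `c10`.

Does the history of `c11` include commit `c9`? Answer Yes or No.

Yes

Ancestors of c11 (commits reachable by following parents): {c11, c5, c7, c9}.
c9 is in that set, so it is an ancestor of c11.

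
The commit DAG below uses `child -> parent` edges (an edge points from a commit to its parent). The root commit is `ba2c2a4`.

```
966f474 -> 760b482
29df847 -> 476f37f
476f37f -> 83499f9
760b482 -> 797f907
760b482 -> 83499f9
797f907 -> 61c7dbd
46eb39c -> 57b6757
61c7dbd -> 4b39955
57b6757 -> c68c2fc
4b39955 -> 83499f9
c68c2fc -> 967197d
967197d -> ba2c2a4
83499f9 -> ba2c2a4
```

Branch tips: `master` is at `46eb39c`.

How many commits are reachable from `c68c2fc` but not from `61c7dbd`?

Reachable from c68c2fc: {967197d, ba2c2a4, c68c2fc}.
Reachable from 61c7dbd: {4b39955, 61c7dbd, 83499f9, ba2c2a4}.
In c68c2fc's history but not 61c7dbd's: {967197d, c68c2fc} — 2 commits.

2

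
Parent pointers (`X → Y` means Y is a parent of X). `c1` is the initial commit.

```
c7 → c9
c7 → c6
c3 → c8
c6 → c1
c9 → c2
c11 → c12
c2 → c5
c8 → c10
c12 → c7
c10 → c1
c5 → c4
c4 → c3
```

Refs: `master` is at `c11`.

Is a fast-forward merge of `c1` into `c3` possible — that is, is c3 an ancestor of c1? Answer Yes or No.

No

A fast-forward from c3 to c1 is possible iff c3 is an ancestor of c1.
Ancestors of c1: {c1}.
c3 is not among them, so fast-forward is not possible.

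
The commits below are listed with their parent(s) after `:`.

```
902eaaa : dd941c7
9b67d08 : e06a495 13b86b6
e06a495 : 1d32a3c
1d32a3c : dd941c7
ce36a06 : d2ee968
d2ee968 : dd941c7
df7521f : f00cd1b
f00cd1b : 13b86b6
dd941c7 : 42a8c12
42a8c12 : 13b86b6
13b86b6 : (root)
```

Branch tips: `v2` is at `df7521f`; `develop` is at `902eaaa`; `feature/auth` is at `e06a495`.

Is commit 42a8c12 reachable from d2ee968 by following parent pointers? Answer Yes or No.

Yes

Ancestors of d2ee968 (commits reachable by following parents): {13b86b6, 42a8c12, d2ee968, dd941c7}.
42a8c12 is in that set, so it is an ancestor of d2ee968.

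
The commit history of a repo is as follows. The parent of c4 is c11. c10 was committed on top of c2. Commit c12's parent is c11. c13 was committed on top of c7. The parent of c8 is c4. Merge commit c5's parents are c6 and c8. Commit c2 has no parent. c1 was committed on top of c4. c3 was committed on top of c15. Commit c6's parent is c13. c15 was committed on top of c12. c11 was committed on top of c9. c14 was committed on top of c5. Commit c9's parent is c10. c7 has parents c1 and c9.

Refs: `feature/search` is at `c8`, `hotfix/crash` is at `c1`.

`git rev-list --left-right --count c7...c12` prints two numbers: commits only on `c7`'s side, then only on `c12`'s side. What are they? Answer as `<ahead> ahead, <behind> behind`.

3 ahead, 1 behind

Reachable from c7: {c1, c10, c11, c2, c4, c7, c9}.
Reachable from c12: {c10, c11, c12, c2, c9}.
Only in c7's history (ahead): {c1, c4, c7} — 3.
Only in c12's history (behind): {c12} — 1.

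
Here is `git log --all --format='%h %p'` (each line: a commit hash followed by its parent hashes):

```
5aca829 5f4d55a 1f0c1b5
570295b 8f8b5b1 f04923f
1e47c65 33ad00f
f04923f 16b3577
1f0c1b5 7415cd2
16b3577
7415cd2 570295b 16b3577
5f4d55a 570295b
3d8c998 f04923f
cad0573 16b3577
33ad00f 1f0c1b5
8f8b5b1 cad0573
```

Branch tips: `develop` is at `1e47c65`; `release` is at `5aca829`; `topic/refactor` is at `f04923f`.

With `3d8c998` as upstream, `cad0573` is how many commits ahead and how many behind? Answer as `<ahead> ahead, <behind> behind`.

Reachable from cad0573: {16b3577, cad0573}.
Reachable from 3d8c998: {16b3577, 3d8c998, f04923f}.
Only in cad0573's history (ahead): {cad0573} — 1.
Only in 3d8c998's history (behind): {3d8c998, f04923f} — 2.

1 ahead, 2 behind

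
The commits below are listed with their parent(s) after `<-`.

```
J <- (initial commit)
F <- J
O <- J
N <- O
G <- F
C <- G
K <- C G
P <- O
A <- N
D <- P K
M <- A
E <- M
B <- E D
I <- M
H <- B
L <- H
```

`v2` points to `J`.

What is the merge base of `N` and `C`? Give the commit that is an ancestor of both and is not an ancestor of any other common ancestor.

Ancestors of N: {J, N, O}.
Ancestors of C: {C, F, G, J}.
Common ancestors: {J}.
The only common ancestor is J, so it is the merge base.

J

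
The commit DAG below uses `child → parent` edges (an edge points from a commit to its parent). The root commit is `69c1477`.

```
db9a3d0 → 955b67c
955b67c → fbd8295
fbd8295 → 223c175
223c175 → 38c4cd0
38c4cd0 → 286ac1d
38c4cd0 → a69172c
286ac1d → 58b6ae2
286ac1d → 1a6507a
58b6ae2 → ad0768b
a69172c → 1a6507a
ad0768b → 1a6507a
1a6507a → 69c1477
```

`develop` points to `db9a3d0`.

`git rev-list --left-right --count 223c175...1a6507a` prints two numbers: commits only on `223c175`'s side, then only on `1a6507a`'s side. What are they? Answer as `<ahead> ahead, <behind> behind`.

6 ahead, 0 behind

Reachable from 223c175: {1a6507a, 223c175, 286ac1d, 38c4cd0, 58b6ae2, 69c1477, a69172c, ad0768b}.
Reachable from 1a6507a: {1a6507a, 69c1477}.
Only in 223c175's history (ahead): {223c175, 286ac1d, 38c4cd0, 58b6ae2, a69172c, ad0768b} — 6.
Only in 1a6507a's history (behind): {} — 0.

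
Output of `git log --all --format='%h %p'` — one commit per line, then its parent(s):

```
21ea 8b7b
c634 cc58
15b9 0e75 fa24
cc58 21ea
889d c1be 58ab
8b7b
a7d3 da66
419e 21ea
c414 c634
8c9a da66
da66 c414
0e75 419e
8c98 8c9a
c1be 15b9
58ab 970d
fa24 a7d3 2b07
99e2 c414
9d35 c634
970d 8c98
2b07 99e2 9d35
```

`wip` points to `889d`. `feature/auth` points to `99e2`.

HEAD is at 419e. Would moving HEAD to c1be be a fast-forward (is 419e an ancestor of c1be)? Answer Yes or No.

Yes

A fast-forward from 419e to c1be is possible iff 419e is an ancestor of c1be.
Ancestors of c1be: {0e75, 15b9, 21ea, 2b07, 419e, 8b7b, 99e2, 9d35, a7d3, c1be, c414, c634, cc58, da66, fa24}.
419e is among them, so fast-forward is possible.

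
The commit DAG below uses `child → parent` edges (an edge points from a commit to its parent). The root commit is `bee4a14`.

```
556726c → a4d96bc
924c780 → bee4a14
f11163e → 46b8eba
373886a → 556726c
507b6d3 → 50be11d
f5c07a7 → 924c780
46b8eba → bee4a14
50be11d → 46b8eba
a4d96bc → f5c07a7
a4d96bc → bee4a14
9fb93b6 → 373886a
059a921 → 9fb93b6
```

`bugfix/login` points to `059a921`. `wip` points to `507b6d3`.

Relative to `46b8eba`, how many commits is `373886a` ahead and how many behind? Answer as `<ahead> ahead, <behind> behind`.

5 ahead, 1 behind

Reachable from 373886a: {373886a, 556726c, 924c780, a4d96bc, bee4a14, f5c07a7}.
Reachable from 46b8eba: {46b8eba, bee4a14}.
Only in 373886a's history (ahead): {373886a, 556726c, 924c780, a4d96bc, f5c07a7} — 5.
Only in 46b8eba's history (behind): {46b8eba} — 1.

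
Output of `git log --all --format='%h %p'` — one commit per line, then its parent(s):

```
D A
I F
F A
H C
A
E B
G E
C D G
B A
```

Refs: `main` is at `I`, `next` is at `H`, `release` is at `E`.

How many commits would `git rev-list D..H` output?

5

Reachable from H: {A, B, C, D, E, G, H}.
Reachable from D: {A, D}.
In H's history but not D's: {B, C, E, G, H} — 5 commits.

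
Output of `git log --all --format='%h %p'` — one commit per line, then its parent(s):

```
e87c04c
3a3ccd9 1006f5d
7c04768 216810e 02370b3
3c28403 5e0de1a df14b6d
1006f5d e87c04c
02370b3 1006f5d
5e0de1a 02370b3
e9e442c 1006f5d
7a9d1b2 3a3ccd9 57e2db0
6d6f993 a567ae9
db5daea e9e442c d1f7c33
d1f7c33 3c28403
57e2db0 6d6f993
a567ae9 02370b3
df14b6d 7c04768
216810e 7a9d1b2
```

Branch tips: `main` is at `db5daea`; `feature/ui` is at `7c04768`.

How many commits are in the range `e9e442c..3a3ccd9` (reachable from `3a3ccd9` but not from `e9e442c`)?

1

Reachable from 3a3ccd9: {1006f5d, 3a3ccd9, e87c04c}.
Reachable from e9e442c: {1006f5d, e87c04c, e9e442c}.
In 3a3ccd9's history but not e9e442c's: {3a3ccd9} — 1 commit.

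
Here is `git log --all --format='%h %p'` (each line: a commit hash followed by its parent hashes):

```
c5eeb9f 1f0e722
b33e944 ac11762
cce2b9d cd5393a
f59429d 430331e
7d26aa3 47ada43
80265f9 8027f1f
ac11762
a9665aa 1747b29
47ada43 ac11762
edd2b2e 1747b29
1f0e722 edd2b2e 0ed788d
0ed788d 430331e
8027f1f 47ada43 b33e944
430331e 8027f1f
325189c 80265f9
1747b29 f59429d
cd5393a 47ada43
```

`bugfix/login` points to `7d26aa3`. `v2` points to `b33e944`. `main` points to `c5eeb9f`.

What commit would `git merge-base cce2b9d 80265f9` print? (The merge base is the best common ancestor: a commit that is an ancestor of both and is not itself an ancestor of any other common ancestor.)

Ancestors of cce2b9d: {47ada43, ac11762, cce2b9d, cd5393a}.
Ancestors of 80265f9: {47ada43, 80265f9, 8027f1f, ac11762, b33e944}.
Common ancestors: {47ada43, ac11762}.
Among these, 47ada43 is not an ancestor of any other common ancestor — it is the merge base.

47ada43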